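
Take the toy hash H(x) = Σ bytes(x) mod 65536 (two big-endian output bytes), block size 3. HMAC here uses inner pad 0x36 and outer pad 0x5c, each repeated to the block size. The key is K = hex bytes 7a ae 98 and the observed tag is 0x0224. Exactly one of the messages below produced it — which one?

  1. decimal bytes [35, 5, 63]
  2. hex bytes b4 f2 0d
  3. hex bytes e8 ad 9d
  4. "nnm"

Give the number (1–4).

2

Key hex bytes 7a ae 98 is exactly B = 3 bytes: K' = 7a ae 98.
K' ⊕ ipad = 4c 98 ae; K' ⊕ opad = 26 f2 c4.
m1: inner = H(4c 98 ae 23 05 3f) = 01 f9; tag = H(26 f2 c4 01 f9) = 02d6
m2: inner = H(4c 98 ae b4 f2 0d) = 03 45; tag = H(26 f2 c4 03 45) = 0224 ← matches
m3: inner = H(4c 98 ae e8 ad 9d) = 03 c4; tag = H(26 f2 c4 03 c4) = 02a3
m4: inner = H(4c 98 ae 6e 6e 6d) = 02 db; tag = H(26 f2 c4 02 db) = 02b9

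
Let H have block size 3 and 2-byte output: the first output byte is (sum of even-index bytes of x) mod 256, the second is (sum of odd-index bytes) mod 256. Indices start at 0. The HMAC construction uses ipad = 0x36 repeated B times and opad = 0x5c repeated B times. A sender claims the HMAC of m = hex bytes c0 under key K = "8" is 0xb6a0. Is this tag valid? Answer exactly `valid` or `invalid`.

Key "8" = 38 is 1 byte ≤ B = 3; zero-pad to 3 bytes: K' = 38 00 00.
K' ⊕ ipad = 0e 36 36; K' ⊕ opad = 64 5c 5c.
Inner hash: even-index sum = 68 mod 256 = 68; odd-index sum = 246 mod 256 = 246 → 44 f6.
Outer hash (recomputed tag): even-index sum = 438 mod 256 = 182; odd-index sum = 160 mod 256 = 160 → b6 a0.
Recomputed tag = b6a0; claimed = b6a0 → match.

valid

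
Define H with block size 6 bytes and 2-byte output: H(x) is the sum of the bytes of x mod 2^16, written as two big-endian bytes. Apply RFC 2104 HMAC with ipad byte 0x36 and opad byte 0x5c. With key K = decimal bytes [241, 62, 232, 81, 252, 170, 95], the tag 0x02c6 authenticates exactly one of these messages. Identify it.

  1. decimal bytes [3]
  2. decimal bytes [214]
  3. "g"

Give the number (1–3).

Key decimal bytes [241, 62, 232, 81, 252, 170, 95] = f1 3e e8 51 fc aa 5f is 7 bytes > B = 6, so hash it first: H(key) = 04 6d, then zero-pad to 6 bytes: K' = 04 6d 00 00 00 00.
K' ⊕ ipad = 32 5b 36 36 36 36; K' ⊕ opad = 58 31 5c 5c 5c 5c.
m1: inner = H(32 5b 36 36 36 36 03) = 01 68; tag = H(58 31 5c 5c 5c 5c 01 68) = 0262
m2: inner = H(32 5b 36 36 36 36 d6) = 02 3b; tag = H(58 31 5c 5c 5c 5c 02 3b) = 0236
m3: inner = H(32 5b 36 36 36 36 67) = 01 cc; tag = H(58 31 5c 5c 5c 5c 01 cc) = 02c6 ← matches

3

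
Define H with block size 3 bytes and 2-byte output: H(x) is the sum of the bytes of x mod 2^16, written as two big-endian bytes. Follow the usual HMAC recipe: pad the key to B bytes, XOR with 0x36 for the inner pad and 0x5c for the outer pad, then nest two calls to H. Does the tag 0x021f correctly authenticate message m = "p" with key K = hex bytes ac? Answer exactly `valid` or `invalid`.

Key hex bytes ac is 1 byte ≤ B = 3; zero-pad to 3 bytes: K' = ac 00 00.
K' ⊕ ipad = 9a 36 36; K' ⊕ opad = f0 5c 5c.
Inner hash: sum = 154+54+54+112 = 374 → 01 76.
Outer hash (recomputed tag): sum = 240+92+92+1+118 = 543 → 02 1f.
Recomputed tag = 021f; claimed = 021f → match.

valid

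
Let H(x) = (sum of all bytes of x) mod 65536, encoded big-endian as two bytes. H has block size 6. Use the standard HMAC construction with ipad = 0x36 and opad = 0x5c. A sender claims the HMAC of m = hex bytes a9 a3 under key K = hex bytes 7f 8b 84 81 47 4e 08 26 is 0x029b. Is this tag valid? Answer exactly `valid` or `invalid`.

Key hex bytes 7f 8b 84 81 47 4e 08 26 is 8 bytes > B = 6, so hash it first: H(key) = 02 d2, then zero-pad to 6 bytes: K' = 02 d2 00 00 00 00.
K' ⊕ ipad = 34 e4 36 36 36 36; K' ⊕ opad = 5e 8e 5c 5c 5c 5c.
Inner hash: sum = 52+228+54+54+54+54+169+163 = 828 → 03 3c.
Outer hash (recomputed tag): sum = 94+142+92+92+92+92+3+60 = 667 → 02 9b.
Recomputed tag = 029b; claimed = 029b → match.

valid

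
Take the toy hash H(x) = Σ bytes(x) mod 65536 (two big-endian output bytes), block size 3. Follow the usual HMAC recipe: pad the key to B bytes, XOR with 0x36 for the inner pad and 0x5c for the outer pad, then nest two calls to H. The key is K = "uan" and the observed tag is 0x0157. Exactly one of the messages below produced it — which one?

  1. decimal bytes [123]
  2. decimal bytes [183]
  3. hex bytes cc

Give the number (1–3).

3

Key "uan" = 75 61 6e is exactly B = 3 bytes: K' = 75 61 6e.
K' ⊕ ipad = 43 57 58; K' ⊕ opad = 29 3d 32.
m1: inner = H(43 57 58 7b) = 01 6d; tag = H(29 3d 32 01 6d) = 0106
m2: inner = H(43 57 58 b7) = 01 a9; tag = H(29 3d 32 01 a9) = 0142
m3: inner = H(43 57 58 cc) = 01 be; tag = H(29 3d 32 01 be) = 0157 ← matches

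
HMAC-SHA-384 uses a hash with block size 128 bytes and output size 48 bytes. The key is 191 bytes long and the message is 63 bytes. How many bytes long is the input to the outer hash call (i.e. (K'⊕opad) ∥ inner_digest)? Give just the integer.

176

Key is 191 > 128 bytes, so it is hashed to 48 bytes then zero-padded to 128: |K'| = 128.
Outer input = (K'⊕opad) ∥ H(inner) → 128 + 48 = 176 bytes.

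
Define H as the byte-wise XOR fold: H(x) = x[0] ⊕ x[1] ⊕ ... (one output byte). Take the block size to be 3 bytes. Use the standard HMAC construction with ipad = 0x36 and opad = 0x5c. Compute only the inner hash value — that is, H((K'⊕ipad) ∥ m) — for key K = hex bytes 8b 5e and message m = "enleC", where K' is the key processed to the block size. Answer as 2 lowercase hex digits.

Key hex bytes 8b 5e is 2 bytes ≤ B = 3; zero-pad to 3 bytes: K' = 8b 5e 00.
K' ⊕ ipad = bd 68 36.
Inner input = bd 68 36 ∥ 65 6e 6c 65 43.
Inner hash: XOR bd⊕68⊕36⊕65⊕6e⊕6c⊕65⊕43 = a2.

a2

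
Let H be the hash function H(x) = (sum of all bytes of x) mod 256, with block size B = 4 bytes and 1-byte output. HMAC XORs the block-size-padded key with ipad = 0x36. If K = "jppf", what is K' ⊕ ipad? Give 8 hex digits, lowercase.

5c464650

Key "jppf" = 6a 70 70 66 is exactly B = 4 bytes: K' = 6a 70 70 66.
XOR each byte with 0x36: 6a⊕36=5c, 70⊕36=46, 70⊕36=46, 66⊕36=50.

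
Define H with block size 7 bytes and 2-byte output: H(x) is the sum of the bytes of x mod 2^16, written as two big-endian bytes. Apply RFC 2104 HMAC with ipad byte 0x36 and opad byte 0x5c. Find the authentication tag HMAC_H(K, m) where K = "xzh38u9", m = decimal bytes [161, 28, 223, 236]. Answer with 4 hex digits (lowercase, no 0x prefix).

Key "xzh38u9" = 78 7a 68 33 38 75 39 is exactly B = 7 bytes: K' = 78 7a 68 33 38 75 39.
K' ⊕ ipad = 4e 4c 5e 05 0e 43 0f.  K' ⊕ opad = 24 26 34 6f 64 29 65.
Inner input = (K'⊕ipad) ∥ m = 4e 4c 5e 05 0e 43 0f ∥ a1 1c df ec.
Inner hash: sum = 78+76+94+5+14+67+15+161+28+223+236 = 997 → 03 e5.
Outer input = (K'⊕opad) ∥ inner = 24 26 34 6f 64 29 65 ∥ 03 e5.
Outer hash (tag): sum = 36+38+52+111+100+41+101+3+229 = 711 → 02 c7.

02c7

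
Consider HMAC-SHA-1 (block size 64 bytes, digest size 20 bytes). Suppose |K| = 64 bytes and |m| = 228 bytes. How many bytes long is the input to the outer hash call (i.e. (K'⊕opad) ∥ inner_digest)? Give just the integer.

Key is 64 ≤ 64 bytes, zero-padded: |K'| = 64.
Outer input = (K'⊕opad) ∥ H(inner) → 64 + 20 = 84 bytes.

84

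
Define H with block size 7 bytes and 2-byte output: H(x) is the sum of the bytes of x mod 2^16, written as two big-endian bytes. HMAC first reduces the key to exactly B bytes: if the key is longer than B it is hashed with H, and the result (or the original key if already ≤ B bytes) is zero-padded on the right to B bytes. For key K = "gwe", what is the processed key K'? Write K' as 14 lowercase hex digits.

Key "gwe" = 67 77 65 is 3 bytes ≤ B = 7; zero-pad to 7 bytes: K' = 67 77 65 00 00 00 00.

67776500000000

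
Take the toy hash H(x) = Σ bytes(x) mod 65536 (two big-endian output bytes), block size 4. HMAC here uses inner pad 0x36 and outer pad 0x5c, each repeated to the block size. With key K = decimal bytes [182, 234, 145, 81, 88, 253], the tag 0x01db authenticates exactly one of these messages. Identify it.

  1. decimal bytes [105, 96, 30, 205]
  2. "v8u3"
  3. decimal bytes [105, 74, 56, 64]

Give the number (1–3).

Key decimal bytes [182, 234, 145, 81, 88, 253] = b6 ea 91 51 58 fd is 6 bytes > B = 4, so hash it first: H(key) = 03 d7, then zero-pad to 4 bytes: K' = 03 d7 00 00.
K' ⊕ ipad = 35 e1 36 36; K' ⊕ opad = 5f 8b 5c 5c.
m1: inner = H(35 e1 36 36 69 60 1e cd) = 03 36; tag = H(5f 8b 5c 5c 03 36) = 01db ← matches
m2: inner = H(35 e1 36 36 76 38 75 33) = 02 d8; tag = H(5f 8b 5c 5c 02 d8) = 027c
m3: inner = H(35 e1 36 36 69 4a 38 40) = 02 ad; tag = H(5f 8b 5c 5c 02 ad) = 0251

1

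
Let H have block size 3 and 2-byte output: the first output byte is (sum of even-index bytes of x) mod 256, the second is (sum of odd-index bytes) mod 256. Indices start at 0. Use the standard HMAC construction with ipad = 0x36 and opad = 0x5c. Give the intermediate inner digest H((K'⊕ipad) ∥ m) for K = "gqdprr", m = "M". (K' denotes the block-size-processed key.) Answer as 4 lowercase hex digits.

41b2

Key "gqdprr" = 67 71 64 70 72 72 is 6 bytes > B = 3, so hash it first: H(key) = 3d 53, then zero-pad to 3 bytes: K' = 3d 53 00.
K' ⊕ ipad = 0b 65 36.
Inner input = 0b 65 36 ∥ 4d.
Inner hash: even-index sum = 65 mod 256 = 65; odd-index sum = 178 mod 256 = 178 → 41 b2.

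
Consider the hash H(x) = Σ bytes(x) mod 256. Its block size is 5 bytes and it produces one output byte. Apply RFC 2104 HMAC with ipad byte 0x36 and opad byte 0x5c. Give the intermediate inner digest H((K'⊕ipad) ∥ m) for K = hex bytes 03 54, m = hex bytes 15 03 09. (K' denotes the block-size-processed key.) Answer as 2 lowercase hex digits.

5a

Key hex bytes 03 54 is 2 bytes ≤ B = 5; zero-pad to 5 bytes: K' = 03 54 00 00 00.
K' ⊕ ipad = 35 62 36 36 36.
Inner input = 35 62 36 36 36 ∥ 15 03 09.
Inner hash: sum = 53+98+54+54+54+21+3+9 = 346; mod 256 = 90 → 5a.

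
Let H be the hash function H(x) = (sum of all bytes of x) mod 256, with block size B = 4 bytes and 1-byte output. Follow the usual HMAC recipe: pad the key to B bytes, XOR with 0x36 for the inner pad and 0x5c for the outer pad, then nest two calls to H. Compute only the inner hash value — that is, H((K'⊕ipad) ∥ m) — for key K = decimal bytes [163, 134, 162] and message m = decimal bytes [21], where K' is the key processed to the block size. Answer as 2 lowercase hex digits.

24

Key decimal bytes [163, 134, 162] = a3 86 a2 is 3 bytes ≤ B = 4; zero-pad to 4 bytes: K' = a3 86 a2 00.
K' ⊕ ipad = 95 b0 94 36.
Inner input = 95 b0 94 36 ∥ 15.
Inner hash: sum = 149+176+148+54+21 = 548; mod 256 = 36 → 24.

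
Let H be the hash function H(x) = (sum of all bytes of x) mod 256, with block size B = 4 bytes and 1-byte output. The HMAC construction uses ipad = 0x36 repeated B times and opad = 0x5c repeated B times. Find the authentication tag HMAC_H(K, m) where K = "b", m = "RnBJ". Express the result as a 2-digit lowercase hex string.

Key "b" = 62 is 1 byte ≤ B = 4; zero-pad to 4 bytes: K' = 62 00 00 00.
K' ⊕ ipad = 54 36 36 36.  K' ⊕ opad = 3e 5c 5c 5c.
Inner input = (K'⊕ipad) ∥ m = 54 36 36 36 ∥ 52 6e 42 4a.
Inner hash: sum = 84+54+54+54+82+110+66+74 = 578; mod 256 = 66 → 42.
Outer input = (K'⊕opad) ∥ inner = 3e 5c 5c 5c ∥ 42.
Outer hash (tag): sum = 62+92+92+92+66 = 404; mod 256 = 148 → 94.

94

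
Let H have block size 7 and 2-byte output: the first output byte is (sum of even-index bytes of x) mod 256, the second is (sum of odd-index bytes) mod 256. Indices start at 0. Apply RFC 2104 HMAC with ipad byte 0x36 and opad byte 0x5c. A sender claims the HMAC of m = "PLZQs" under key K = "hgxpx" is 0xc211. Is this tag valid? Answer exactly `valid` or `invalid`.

Key "hgxpx" = 68 67 78 70 78 is 5 bytes ≤ B = 7; zero-pad to 7 bytes: K' = 68 67 78 70 78 00 00.
K' ⊕ ipad = 5e 51 4e 46 4e 36 36; K' ⊕ opad = 34 3b 24 2c 24 5c 5c.
Inner hash: even-index sum = 461 mod 256 = 205; odd-index sum = 490 mod 256 = 234 → cd ea.
Outer hash (recomputed tag): even-index sum = 450 mod 256 = 194; odd-index sum = 400 mod 256 = 144 → c2 90.
Recomputed tag = c290; claimed = c211 → mismatch.

invalid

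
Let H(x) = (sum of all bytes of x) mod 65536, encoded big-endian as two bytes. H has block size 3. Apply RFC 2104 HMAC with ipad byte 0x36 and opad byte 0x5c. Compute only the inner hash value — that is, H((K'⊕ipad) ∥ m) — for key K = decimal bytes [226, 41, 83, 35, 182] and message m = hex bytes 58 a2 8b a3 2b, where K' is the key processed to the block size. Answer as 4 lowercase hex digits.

02be

Key decimal bytes [226, 41, 83, 35, 182] = e2 29 53 23 b6 is 5 bytes > B = 3, so hash it first: H(key) = 02 37, then zero-pad to 3 bytes: K' = 02 37 00.
K' ⊕ ipad = 34 01 36.
Inner input = 34 01 36 ∥ 58 a2 8b a3 2b.
Inner hash: sum = 52+1+54+88+162+139+163+43 = 702 → 02 be.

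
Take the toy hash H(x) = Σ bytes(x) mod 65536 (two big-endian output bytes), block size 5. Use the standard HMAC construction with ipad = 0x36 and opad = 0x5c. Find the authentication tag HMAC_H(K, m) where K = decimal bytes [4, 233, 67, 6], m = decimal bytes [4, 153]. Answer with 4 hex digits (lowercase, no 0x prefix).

Key decimal bytes [4, 233, 67, 6] = 04 e9 43 06 is 4 bytes ≤ B = 5; zero-pad to 5 bytes: K' = 04 e9 43 06 00.
K' ⊕ ipad = 32 df 75 30 36.  K' ⊕ opad = 58 b5 1f 5a 5c.
Inner input = (K'⊕ipad) ∥ m = 32 df 75 30 36 ∥ 04 99.
Inner hash: sum = 50+223+117+48+54+4+153 = 649 → 02 89.
Outer input = (K'⊕opad) ∥ inner = 58 b5 1f 5a 5c ∥ 02 89.
Outer hash (tag): sum = 88+181+31+90+92+2+137 = 621 → 02 6d.

026d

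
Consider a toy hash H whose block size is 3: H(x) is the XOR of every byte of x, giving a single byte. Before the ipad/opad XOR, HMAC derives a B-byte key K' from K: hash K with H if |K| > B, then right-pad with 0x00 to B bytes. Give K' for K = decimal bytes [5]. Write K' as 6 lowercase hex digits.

050000

Key decimal bytes [5] = 05 is 1 byte ≤ B = 3; zero-pad to 3 bytes: K' = 05 00 00.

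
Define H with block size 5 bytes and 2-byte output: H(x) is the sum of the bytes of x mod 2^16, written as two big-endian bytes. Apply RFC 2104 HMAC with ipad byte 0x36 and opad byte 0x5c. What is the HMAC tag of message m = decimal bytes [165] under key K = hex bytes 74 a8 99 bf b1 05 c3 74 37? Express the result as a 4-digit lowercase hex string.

0259

Key hex bytes 74 a8 99 bf b1 05 c3 74 37 is 9 bytes > B = 5, so hash it first: H(key) = 04 98, then zero-pad to 5 bytes: K' = 04 98 00 00 00.
K' ⊕ ipad = 32 ae 36 36 36.  K' ⊕ opad = 58 c4 5c 5c 5c.
Inner input = (K'⊕ipad) ∥ m = 32 ae 36 36 36 ∥ a5.
Inner hash: sum = 50+174+54+54+54+165 = 551 → 02 27.
Outer input = (K'⊕opad) ∥ inner = 58 c4 5c 5c 5c ∥ 02 27.
Outer hash (tag): sum = 88+196+92+92+92+2+39 = 601 → 02 59.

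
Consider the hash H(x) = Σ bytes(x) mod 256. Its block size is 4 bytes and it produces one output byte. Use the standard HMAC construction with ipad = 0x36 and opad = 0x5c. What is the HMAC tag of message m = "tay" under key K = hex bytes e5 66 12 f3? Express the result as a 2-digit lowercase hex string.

4a

Key hex bytes e5 66 12 f3 is exactly B = 4 bytes: K' = e5 66 12 f3.
K' ⊕ ipad = d3 50 24 c5.  K' ⊕ opad = b9 3a 4e af.
Inner input = (K'⊕ipad) ∥ m = d3 50 24 c5 ∥ 74 61 79.
Inner hash: sum = 211+80+36+197+116+97+121 = 858; mod 256 = 90 → 5a.
Outer input = (K'⊕opad) ∥ inner = b9 3a 4e af ∥ 5a.
Outer hash (tag): sum = 185+58+78+175+90 = 586; mod 256 = 74 → 4a.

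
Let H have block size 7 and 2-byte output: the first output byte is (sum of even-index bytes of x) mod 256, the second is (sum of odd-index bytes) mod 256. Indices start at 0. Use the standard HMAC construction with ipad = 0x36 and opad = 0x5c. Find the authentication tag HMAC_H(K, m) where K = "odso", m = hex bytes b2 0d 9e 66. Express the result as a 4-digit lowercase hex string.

Key "odso" = 6f 64 73 6f is 4 bytes ≤ B = 7; zero-pad to 7 bytes: K' = 6f 64 73 6f 00 00 00.
K' ⊕ ipad = 59 52 45 59 36 36 36.  K' ⊕ opad = 33 38 2f 33 5c 5c 5c.
Inner input = (K'⊕ipad) ∥ m = 59 52 45 59 36 36 36 ∥ b2 0d 9e 66.
Inner hash: even-index sum = 381 mod 256 = 125; odd-index sum = 561 mod 256 = 49 → 7d 31.
Outer input = (K'⊕opad) ∥ inner = 33 38 2f 33 5c 5c 5c ∥ 7d 31.
Outer hash (tag): even-index sum = 331 mod 256 = 75; odd-index sum = 324 mod 256 = 68 → 4b 44.

4b44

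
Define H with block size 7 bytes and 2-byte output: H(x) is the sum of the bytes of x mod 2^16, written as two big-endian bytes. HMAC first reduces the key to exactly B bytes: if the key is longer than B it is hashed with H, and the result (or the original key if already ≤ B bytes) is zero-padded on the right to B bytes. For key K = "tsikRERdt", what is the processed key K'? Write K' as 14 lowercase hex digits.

037c0000000000

|K| = 9 > B = 7, so first hash the key.
H(K): sum = 116+115+105+107+82+69+82+100+116 = 892 → 03 7c.
Zero-pad H(K) = 03 7c to 7 bytes: K' = 03 7c 00 00 00 00 00.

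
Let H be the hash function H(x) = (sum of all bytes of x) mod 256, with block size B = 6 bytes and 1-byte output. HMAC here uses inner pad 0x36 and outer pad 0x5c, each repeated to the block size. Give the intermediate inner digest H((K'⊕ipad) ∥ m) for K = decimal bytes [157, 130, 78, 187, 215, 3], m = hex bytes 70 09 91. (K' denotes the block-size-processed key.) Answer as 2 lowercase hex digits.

Key decimal bytes [157, 130, 78, 187, 215, 3] = 9d 82 4e bb d7 03 is exactly B = 6 bytes: K' = 9d 82 4e bb d7 03.
K' ⊕ ipad = ab b4 78 8d e1 35.
Inner input = ab b4 78 8d e1 35 ∥ 70 09 91.
Inner hash: sum = 171+180+120+141+225+53+112+9+145 = 1156; mod 256 = 132 → 84.

84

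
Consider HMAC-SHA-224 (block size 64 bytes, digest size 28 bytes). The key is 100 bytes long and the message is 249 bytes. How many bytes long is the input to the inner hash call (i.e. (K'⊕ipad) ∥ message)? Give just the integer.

Key is 100 > 64 bytes, so it is hashed to 28 bytes then zero-padded to 64: |K'| = 64.
Inner input = (K'⊕ipad) ∥ m → 64 + 249 = 313 bytes.

313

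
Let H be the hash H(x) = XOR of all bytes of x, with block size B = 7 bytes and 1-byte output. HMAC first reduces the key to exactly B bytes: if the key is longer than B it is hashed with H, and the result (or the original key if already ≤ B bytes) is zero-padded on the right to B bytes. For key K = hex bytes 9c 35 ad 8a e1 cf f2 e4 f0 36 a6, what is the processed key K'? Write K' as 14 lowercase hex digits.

|K| = 11 > B = 7, so first hash the key.
H(K): XOR 9c⊕35⊕ad⊕8a⊕e1⊕cf⊕f2⊕e4⊕f0⊕36⊕a6 = d6.
Zero-pad H(K) = d6 to 7 bytes: K' = d6 00 00 00 00 00 00.

d6000000000000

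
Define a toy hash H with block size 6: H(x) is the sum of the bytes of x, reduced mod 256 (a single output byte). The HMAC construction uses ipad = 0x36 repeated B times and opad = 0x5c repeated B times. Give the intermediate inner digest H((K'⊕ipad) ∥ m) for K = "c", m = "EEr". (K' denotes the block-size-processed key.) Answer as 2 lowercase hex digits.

5f

Key "c" = 63 is 1 byte ≤ B = 6; zero-pad to 6 bytes: K' = 63 00 00 00 00 00.
K' ⊕ ipad = 55 36 36 36 36 36.
Inner input = 55 36 36 36 36 36 ∥ 45 45 72.
Inner hash: sum = 85+54+54+54+54+54+69+69+114 = 607; mod 256 = 95 → 5f.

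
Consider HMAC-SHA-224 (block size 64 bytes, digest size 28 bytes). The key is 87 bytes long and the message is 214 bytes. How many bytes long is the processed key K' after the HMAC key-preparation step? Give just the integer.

64

Key is 87 > 64 bytes, so it is hashed to 28 bytes then zero-padded to 64: |K'| = 64.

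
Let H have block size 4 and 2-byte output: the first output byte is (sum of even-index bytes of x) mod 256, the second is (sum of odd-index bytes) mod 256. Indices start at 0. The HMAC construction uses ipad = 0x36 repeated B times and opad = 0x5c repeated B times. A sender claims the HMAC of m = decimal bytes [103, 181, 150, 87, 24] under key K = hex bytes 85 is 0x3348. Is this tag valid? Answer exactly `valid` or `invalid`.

invalid

Key hex bytes 85 is 1 byte ≤ B = 4; zero-pad to 4 bytes: K' = 85 00 00 00.
K' ⊕ ipad = b3 36 36 36; K' ⊕ opad = d9 5c 5c 5c.
Inner hash: even-index sum = 510 mod 256 = 254; odd-index sum = 376 mod 256 = 120 → fe 78.
Outer hash (recomputed tag): even-index sum = 563 mod 256 = 51; odd-index sum = 304 mod 256 = 48 → 33 30.
Recomputed tag = 3330; claimed = 3348 → mismatch.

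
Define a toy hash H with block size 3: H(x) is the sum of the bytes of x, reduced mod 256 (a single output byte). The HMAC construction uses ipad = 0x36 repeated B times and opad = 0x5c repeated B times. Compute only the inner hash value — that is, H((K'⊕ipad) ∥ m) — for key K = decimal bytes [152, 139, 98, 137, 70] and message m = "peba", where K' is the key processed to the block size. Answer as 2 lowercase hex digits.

66

Key decimal bytes [152, 139, 98, 137, 70] = 98 8b 62 89 46 is 5 bytes > B = 3, so hash it first: H(key) = 54, then zero-pad to 3 bytes: K' = 54 00 00.
K' ⊕ ipad = 62 36 36.
Inner input = 62 36 36 ∥ 70 65 62 61.
Inner hash: sum = 98+54+54+112+101+98+97 = 614; mod 256 = 102 → 66.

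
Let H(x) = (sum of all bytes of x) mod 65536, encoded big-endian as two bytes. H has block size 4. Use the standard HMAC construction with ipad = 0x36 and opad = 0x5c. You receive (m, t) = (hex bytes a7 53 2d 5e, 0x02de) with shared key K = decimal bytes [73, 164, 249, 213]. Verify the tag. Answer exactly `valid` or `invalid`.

Key decimal bytes [73, 164, 249, 213] = 49 a4 f9 d5 is exactly B = 4 bytes: K' = 49 a4 f9 d5.
K' ⊕ ipad = 7f 92 cf e3; K' ⊕ opad = 15 f8 a5 89.
Inner hash: sum = 127+146+207+227+167+83+45+94 = 1096 → 04 48.
Outer hash (recomputed tag): sum = 21+248+165+137+4+72 = 647 → 02 87.
Recomputed tag = 0287; claimed = 02de → mismatch.

invalid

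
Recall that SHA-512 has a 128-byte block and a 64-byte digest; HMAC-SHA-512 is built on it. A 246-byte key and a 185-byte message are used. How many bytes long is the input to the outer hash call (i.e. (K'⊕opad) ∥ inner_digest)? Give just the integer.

192

Key is 246 > 128 bytes, so it is hashed to 64 bytes then zero-padded to 128: |K'| = 128.
Outer input = (K'⊕opad) ∥ H(inner) → 128 + 64 = 192 bytes.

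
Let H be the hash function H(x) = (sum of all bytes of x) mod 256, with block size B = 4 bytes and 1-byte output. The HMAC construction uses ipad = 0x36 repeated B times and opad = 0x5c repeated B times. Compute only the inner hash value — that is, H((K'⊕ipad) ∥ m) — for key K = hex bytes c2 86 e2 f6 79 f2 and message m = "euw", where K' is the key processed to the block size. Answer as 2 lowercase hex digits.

b0

Key hex bytes c2 86 e2 f6 79 f2 is 6 bytes > B = 4, so hash it first: H(key) = 8b, then zero-pad to 4 bytes: K' = 8b 00 00 00.
K' ⊕ ipad = bd 36 36 36.
Inner input = bd 36 36 36 ∥ 65 75 77.
Inner hash: sum = 189+54+54+54+101+117+119 = 688; mod 256 = 176 → b0.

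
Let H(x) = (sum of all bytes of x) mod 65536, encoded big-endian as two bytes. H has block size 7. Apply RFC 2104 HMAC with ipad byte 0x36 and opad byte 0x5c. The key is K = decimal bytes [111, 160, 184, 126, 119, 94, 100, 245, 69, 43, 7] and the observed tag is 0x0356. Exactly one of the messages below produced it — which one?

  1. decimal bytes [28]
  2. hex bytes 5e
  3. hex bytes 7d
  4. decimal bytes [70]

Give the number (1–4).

2

Key decimal bytes [111, 160, 184, 126, 119, 94, 100, 245, 69, 43, 7] = 6f a0 b8 7e 77 5e 64 f5 45 2b 07 is 11 bytes > B = 7, so hash it first: H(key) = 04 ea, then zero-pad to 7 bytes: K' = 04 ea 00 00 00 00 00.
K' ⊕ ipad = 32 dc 36 36 36 36 36; K' ⊕ opad = 58 b6 5c 5c 5c 5c 5c.
m1: inner = H(32 dc 36 36 36 36 36 1c) = 02 38; tag = H(58 b6 5c 5c 5c 5c 5c 02 38) = 0314
m2: inner = H(32 dc 36 36 36 36 36 5e) = 02 7a; tag = H(58 b6 5c 5c 5c 5c 5c 02 7a) = 0356 ← matches
m3: inner = H(32 dc 36 36 36 36 36 7d) = 02 99; tag = H(58 b6 5c 5c 5c 5c 5c 02 99) = 0375
m4: inner = H(32 dc 36 36 36 36 36 46) = 02 62; tag = H(58 b6 5c 5c 5c 5c 5c 02 62) = 033e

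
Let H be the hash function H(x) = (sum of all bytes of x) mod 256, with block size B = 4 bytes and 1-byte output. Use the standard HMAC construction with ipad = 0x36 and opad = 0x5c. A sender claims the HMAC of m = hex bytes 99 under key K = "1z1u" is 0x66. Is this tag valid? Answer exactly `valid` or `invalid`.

invalid

Key "1z1u" = 31 7a 31 75 is exactly B = 4 bytes: K' = 31 7a 31 75.
K' ⊕ ipad = 07 4c 07 43; K' ⊕ opad = 6d 26 6d 29.
Inner hash: sum = 7+76+7+67+153 = 310; mod 256 = 54 → 36.
Outer hash (recomputed tag): sum = 109+38+109+41+54 = 351; mod 256 = 95 → 5f.
Recomputed tag = 5f; claimed = 66 → mismatch.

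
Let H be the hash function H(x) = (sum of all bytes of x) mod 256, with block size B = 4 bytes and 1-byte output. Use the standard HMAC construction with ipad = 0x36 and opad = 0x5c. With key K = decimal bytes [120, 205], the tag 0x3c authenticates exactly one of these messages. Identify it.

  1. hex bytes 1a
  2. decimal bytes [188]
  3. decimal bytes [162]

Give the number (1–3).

1

Key decimal bytes [120, 205] = 78 cd is 2 bytes ≤ B = 4; zero-pad to 4 bytes: K' = 78 cd 00 00.
K' ⊕ ipad = 4e fb 36 36; K' ⊕ opad = 24 91 5c 5c.
m1: inner = H(4e fb 36 36 1a) = cf; tag = H(24 91 5c 5c cf) = 3c ← matches
m2: inner = H(4e fb 36 36 bc) = 71; tag = H(24 91 5c 5c 71) = de
m3: inner = H(4e fb 36 36 a2) = 57; tag = H(24 91 5c 5c 57) = c4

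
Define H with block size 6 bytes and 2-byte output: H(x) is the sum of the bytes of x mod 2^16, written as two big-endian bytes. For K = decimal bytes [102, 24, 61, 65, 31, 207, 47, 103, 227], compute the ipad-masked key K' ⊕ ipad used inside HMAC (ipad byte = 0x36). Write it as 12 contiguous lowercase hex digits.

355536363636

Key decimal bytes [102, 24, 61, 65, 31, 207, 47, 103, 227] = 66 18 3d 41 1f cf 2f 67 e3 is 9 bytes > B = 6, so hash it first: H(key) = 03 63, then zero-pad to 6 bytes: K' = 03 63 00 00 00 00.
XOR each byte with 0x36: 03⊕36=35, 63⊕36=55, 00⊕36=36, 00⊕36=36, 00⊕36=36, 00⊕36=36.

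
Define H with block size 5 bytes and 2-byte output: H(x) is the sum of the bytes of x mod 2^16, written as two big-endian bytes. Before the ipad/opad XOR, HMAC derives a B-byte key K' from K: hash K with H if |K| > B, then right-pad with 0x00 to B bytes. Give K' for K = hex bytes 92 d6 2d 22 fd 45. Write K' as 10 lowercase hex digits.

02f9000000

|K| = 6 > B = 5, so first hash the key.
H(K): sum = 146+214+45+34+253+69 = 761 → 02 f9.
Zero-pad H(K) = 02 f9 to 5 bytes: K' = 02 f9 00 00 00.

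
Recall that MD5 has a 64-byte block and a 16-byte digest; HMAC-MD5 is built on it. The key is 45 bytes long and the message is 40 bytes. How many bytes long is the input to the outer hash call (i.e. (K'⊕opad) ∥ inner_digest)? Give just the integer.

Key is 45 ≤ 64 bytes, zero-padded: |K'| = 64.
Outer input = (K'⊕opad) ∥ H(inner) → 64 + 16 = 80 bytes.

80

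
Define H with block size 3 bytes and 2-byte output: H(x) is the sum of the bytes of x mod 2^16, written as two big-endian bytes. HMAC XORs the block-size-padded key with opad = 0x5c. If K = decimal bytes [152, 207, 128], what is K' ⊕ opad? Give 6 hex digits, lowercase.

c493dc

Key decimal bytes [152, 207, 128] = 98 cf 80 is exactly B = 3 bytes: K' = 98 cf 80.
XOR each byte with 0x5c: 98⊕5c=c4, cf⊕5c=93, 80⊕5c=dc.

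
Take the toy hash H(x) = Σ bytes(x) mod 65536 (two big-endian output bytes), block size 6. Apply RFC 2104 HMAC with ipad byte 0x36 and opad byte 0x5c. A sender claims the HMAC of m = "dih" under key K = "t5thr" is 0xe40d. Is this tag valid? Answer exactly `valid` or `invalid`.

invalid

Key "t5thr" = 74 35 74 68 72 is 5 bytes ≤ B = 6; zero-pad to 6 bytes: K' = 74 35 74 68 72 00.
K' ⊕ ipad = 42 03 42 5e 44 36; K' ⊕ opad = 28 69 28 34 2e 5c.
Inner hash: sum = 66+3+66+94+68+54+100+105+104 = 660 → 02 94.
Outer hash (recomputed tag): sum = 40+105+40+52+46+92+2+148 = 525 → 02 0d.
Recomputed tag = 020d; claimed = e40d → mismatch.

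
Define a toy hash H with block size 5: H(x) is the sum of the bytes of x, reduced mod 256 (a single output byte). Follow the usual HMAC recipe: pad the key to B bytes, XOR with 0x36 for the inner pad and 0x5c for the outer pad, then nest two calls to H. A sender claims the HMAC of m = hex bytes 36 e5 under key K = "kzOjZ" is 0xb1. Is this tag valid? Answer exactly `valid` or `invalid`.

Key "kzOjZ" = 6b 7a 4f 6a 5a is exactly B = 5 bytes: K' = 6b 7a 4f 6a 5a.
K' ⊕ ipad = 5d 4c 79 5c 6c; K' ⊕ opad = 37 26 13 36 06.
Inner hash: sum = 93+76+121+92+108+54+229 = 773; mod 256 = 5 → 05.
Outer hash (recomputed tag): sum = 55+38+19+54+6+5 = 177 → b1.
Recomputed tag = b1; claimed = b1 → match.

valid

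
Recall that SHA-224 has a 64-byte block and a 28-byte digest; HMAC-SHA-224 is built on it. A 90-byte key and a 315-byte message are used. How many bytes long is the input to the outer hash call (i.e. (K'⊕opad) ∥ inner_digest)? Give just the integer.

Key is 90 > 64 bytes, so it is hashed to 28 bytes then zero-padded to 64: |K'| = 64.
Outer input = (K'⊕opad) ∥ H(inner) → 64 + 28 = 92 bytes.

92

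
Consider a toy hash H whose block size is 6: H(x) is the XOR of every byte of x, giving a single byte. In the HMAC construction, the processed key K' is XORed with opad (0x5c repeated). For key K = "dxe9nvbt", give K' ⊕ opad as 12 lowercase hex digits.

125c5c5c5c5c

Key "dxe9nvbt" = 64 78 65 39 6e 76 62 74 is 8 bytes > B = 6, so hash it first: H(key) = 4e, then zero-pad to 6 bytes: K' = 4e 00 00 00 00 00.
XOR each byte with 0x5c: 4e⊕5c=12, 00⊕5c=5c, 00⊕5c=5c, 00⊕5c=5c, 00⊕5c=5c, 00⊕5c=5c.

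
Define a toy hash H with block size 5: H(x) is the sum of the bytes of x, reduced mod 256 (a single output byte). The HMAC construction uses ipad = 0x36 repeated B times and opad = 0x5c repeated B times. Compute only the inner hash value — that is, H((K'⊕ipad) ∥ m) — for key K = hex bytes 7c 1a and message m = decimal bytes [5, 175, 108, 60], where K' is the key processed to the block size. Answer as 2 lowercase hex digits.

74

Key hex bytes 7c 1a is 2 bytes ≤ B = 5; zero-pad to 5 bytes: K' = 7c 1a 00 00 00.
K' ⊕ ipad = 4a 2c 36 36 36.
Inner input = 4a 2c 36 36 36 ∥ 05 af 6c 3c.
Inner hash: sum = 74+44+54+54+54+5+175+108+60 = 628; mod 256 = 116 → 74.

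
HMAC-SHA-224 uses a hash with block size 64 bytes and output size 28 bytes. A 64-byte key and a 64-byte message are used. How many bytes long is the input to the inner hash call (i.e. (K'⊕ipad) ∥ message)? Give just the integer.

Key is 64 ≤ 64 bytes, zero-padded: |K'| = 64.
Inner input = (K'⊕ipad) ∥ m → 64 + 64 = 128 bytes.

128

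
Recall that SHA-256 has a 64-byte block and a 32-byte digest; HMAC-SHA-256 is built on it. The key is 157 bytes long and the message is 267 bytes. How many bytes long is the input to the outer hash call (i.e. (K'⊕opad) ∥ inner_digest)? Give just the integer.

Key is 157 > 64 bytes, so it is hashed to 32 bytes then zero-padded to 64: |K'| = 64.
Outer input = (K'⊕opad) ∥ H(inner) → 64 + 32 = 96 bytes.

96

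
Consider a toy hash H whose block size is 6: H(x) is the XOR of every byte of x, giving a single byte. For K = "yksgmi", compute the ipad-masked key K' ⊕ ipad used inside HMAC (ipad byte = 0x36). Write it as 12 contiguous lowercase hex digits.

Key "yksgmi" = 79 6b 73 67 6d 69 is exactly B = 6 bytes: K' = 79 6b 73 67 6d 69.
XOR each byte with 0x36: 79⊕36=4f, 6b⊕36=5d, 73⊕36=45, 67⊕36=51, 6d⊕36=5b, 69⊕36=5f.

4f5d45515b5f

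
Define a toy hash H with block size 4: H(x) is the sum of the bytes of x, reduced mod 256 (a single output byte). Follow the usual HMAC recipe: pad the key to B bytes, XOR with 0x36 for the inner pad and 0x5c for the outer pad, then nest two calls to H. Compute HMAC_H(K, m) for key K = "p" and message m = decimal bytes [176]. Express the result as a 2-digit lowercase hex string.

Key "p" = 70 is 1 byte ≤ B = 4; zero-pad to 4 bytes: K' = 70 00 00 00.
K' ⊕ ipad = 46 36 36 36.  K' ⊕ opad = 2c 5c 5c 5c.
Inner input = (K'⊕ipad) ∥ m = 46 36 36 36 ∥ b0.
Inner hash: sum = 70+54+54+54+176 = 408; mod 256 = 152 → 98.
Outer input = (K'⊕opad) ∥ inner = 2c 5c 5c 5c ∥ 98.
Outer hash (tag): sum = 44+92+92+92+152 = 472; mod 256 = 216 → d8.

d8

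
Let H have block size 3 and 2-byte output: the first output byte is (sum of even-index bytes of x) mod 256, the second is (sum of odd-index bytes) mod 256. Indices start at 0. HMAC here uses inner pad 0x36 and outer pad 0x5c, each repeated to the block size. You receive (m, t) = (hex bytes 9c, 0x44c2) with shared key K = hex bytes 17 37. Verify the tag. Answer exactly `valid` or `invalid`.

valid

Key hex bytes 17 37 is 2 bytes ≤ B = 3; zero-pad to 3 bytes: K' = 17 37 00.
K' ⊕ ipad = 21 01 36; K' ⊕ opad = 4b 6b 5c.
Inner hash: even-index sum = 87 mod 256 = 87; odd-index sum = 157 mod 256 = 157 → 57 9d.
Outer hash (recomputed tag): even-index sum = 324 mod 256 = 68; odd-index sum = 194 mod 256 = 194 → 44 c2.
Recomputed tag = 44c2; claimed = 44c2 → match.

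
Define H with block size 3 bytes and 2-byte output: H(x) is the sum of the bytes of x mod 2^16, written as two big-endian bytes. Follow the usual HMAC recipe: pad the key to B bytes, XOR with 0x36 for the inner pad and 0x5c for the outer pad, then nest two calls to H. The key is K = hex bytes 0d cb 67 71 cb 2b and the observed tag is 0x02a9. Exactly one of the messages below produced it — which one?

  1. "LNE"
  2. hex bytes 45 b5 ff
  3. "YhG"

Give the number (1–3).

2

Key hex bytes 0d cb 67 71 cb 2b is 6 bytes > B = 3, so hash it first: H(key) = 02 a6, then zero-pad to 3 bytes: K' = 02 a6 00.
K' ⊕ ipad = 34 90 36; K' ⊕ opad = 5e fa 5c.
m1: inner = H(34 90 36 4c 4e 45) = 01 d9; tag = H(5e fa 5c 01 d9) = 028e
m2: inner = H(34 90 36 45 b5 ff) = 02 f3; tag = H(5e fa 5c 02 f3) = 02a9 ← matches
m3: inner = H(34 90 36 59 68 47) = 02 02; tag = H(5e fa 5c 02 02) = 01b8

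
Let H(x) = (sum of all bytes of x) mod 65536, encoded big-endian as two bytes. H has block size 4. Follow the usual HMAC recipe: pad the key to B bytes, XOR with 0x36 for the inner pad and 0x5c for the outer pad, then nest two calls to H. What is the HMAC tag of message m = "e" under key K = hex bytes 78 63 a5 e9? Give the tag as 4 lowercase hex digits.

Key hex bytes 78 63 a5 e9 is exactly B = 4 bytes: K' = 78 63 a5 e9.
K' ⊕ ipad = 4e 55 93 df.  K' ⊕ opad = 24 3f f9 b5.
Inner input = (K'⊕ipad) ∥ m = 4e 55 93 df ∥ 65.
Inner hash: sum = 78+85+147+223+101 = 634 → 02 7a.
Outer input = (K'⊕opad) ∥ inner = 24 3f f9 b5 ∥ 02 7a.
Outer hash (tag): sum = 36+63+249+181+2+122 = 653 → 02 8d.

028d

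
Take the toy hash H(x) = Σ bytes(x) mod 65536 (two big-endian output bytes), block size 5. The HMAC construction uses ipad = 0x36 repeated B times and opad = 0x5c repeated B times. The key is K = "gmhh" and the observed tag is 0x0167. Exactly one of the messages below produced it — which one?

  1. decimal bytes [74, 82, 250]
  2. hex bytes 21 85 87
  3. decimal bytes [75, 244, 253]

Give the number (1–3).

1

Key "gmhh" = 67 6d 68 68 is 4 bytes ≤ B = 5; zero-pad to 5 bytes: K' = 67 6d 68 68 00.
K' ⊕ ipad = 51 5b 5e 5e 36; K' ⊕ opad = 3b 31 34 34 5c.
m1: inner = H(51 5b 5e 5e 36 4a 52 fa) = 03 34; tag = H(3b 31 34 34 5c 03 34) = 0167 ← matches
m2: inner = H(51 5b 5e 5e 36 21 85 87) = 02 cb; tag = H(3b 31 34 34 5c 02 cb) = 01fd
m3: inner = H(51 5b 5e 5e 36 4b f4 fd) = 03 da; tag = H(3b 31 34 34 5c 03 da) = 020d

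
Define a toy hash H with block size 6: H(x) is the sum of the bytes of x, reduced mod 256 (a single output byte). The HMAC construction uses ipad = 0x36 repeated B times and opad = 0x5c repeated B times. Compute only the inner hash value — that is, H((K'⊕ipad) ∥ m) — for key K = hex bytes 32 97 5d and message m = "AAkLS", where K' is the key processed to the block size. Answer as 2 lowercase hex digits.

3e

Key hex bytes 32 97 5d is 3 bytes ≤ B = 6; zero-pad to 6 bytes: K' = 32 97 5d 00 00 00.
K' ⊕ ipad = 04 a1 6b 36 36 36.
Inner input = 04 a1 6b 36 36 36 ∥ 41 41 6b 4c 53.
Inner hash: sum = 4+161+107+54+54+54+65+65+107+76+83 = 830; mod 256 = 62 → 3e.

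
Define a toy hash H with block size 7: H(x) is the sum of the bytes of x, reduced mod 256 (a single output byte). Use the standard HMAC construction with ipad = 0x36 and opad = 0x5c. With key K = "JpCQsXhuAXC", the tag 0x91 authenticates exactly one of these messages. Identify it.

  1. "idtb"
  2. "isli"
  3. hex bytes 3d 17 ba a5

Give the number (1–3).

Key "JpCQsXhuAXC" = 4a 70 43 51 73 58 68 75 41 58 43 is 11 bytes > B = 7, so hash it first: H(key) = d2, then zero-pad to 7 bytes: K' = d2 00 00 00 00 00 00.
K' ⊕ ipad = e4 36 36 36 36 36 36; K' ⊕ opad = 8e 5c 5c 5c 5c 5c 5c.
m1: inner = H(e4 36 36 36 36 36 36 69 64 74 62) = cb; tag = H(8e 5c 5c 5c 5c 5c 5c cb) = 81
m2: inner = H(e4 36 36 36 36 36 36 69 73 6c 69) = d9; tag = H(8e 5c 5c 5c 5c 5c 5c d9) = 8f
m3: inner = H(e4 36 36 36 36 36 36 3d 17 ba a5) = db; tag = H(8e 5c 5c 5c 5c 5c 5c db) = 91 ← matches

3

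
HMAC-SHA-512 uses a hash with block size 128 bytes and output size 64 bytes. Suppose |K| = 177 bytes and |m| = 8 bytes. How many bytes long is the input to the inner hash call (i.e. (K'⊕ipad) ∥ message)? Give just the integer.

Key is 177 > 128 bytes, so it is hashed to 64 bytes then zero-padded to 128: |K'| = 128.
Inner input = (K'⊕ipad) ∥ m → 128 + 8 = 136 bytes.

136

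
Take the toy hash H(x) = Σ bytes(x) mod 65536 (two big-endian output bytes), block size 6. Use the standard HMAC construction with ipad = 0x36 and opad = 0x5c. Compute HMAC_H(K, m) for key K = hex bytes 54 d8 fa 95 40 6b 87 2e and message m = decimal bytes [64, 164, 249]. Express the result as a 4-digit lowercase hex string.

Key hex bytes 54 d8 fa 95 40 6b 87 2e is 8 bytes > B = 6, so hash it first: H(key) = 04 1b, then zero-pad to 6 bytes: K' = 04 1b 00 00 00 00.
K' ⊕ ipad = 32 2d 36 36 36 36.  K' ⊕ opad = 58 47 5c 5c 5c 5c.
Inner input = (K'⊕ipad) ∥ m = 32 2d 36 36 36 36 ∥ 40 a4 f9.
Inner hash: sum = 50+45+54+54+54+54+64+164+249 = 788 → 03 14.
Outer input = (K'⊕opad) ∥ inner = 58 47 5c 5c 5c 5c ∥ 03 14.
Outer hash (tag): sum = 88+71+92+92+92+92+3+20 = 550 → 02 26.

0226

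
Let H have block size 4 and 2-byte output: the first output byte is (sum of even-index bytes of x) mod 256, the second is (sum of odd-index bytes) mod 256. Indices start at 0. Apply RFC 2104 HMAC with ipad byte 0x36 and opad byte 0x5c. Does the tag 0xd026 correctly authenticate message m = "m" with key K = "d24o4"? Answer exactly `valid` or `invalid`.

Key "d24o4" = 64 32 34 6f 34 is 5 bytes > B = 4, so hash it first: H(key) = cc a1, then zero-pad to 4 bytes: K' = cc a1 00 00.
K' ⊕ ipad = fa 97 36 36; K' ⊕ opad = 90 fd 5c 5c.
Inner hash: even-index sum = 413 mod 256 = 157; odd-index sum = 205 mod 256 = 205 → 9d cd.
Outer hash (recomputed tag): even-index sum = 393 mod 256 = 137; odd-index sum = 550 mod 256 = 38 → 89 26.
Recomputed tag = 8926; claimed = d026 → mismatch.

invalid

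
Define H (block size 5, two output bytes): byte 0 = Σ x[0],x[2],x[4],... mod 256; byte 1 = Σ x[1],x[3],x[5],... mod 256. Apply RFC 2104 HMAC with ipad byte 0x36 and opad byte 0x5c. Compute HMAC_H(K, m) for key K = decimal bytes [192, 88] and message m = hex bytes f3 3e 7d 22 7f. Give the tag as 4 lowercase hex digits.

e722

Key decimal bytes [192, 88] = c0 58 is 2 bytes ≤ B = 5; zero-pad to 5 bytes: K' = c0 58 00 00 00.
K' ⊕ ipad = f6 6e 36 36 36.  K' ⊕ opad = 9c 04 5c 5c 5c.
Inner input = (K'⊕ipad) ∥ m = f6 6e 36 36 36 ∥ f3 3e 7d 22 7f.
Inner hash: even-index sum = 450 mod 256 = 194; odd-index sum = 659 mod 256 = 147 → c2 93.
Outer input = (K'⊕opad) ∥ inner = 9c 04 5c 5c 5c ∥ c2 93.
Outer hash (tag): even-index sum = 487 mod 256 = 231; odd-index sum = 290 mod 256 = 34 → e7 22.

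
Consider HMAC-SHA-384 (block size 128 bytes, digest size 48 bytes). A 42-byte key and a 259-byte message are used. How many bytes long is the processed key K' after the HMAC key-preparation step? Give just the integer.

Key is 42 ≤ 128 bytes, zero-padded: |K'| = 128.

128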